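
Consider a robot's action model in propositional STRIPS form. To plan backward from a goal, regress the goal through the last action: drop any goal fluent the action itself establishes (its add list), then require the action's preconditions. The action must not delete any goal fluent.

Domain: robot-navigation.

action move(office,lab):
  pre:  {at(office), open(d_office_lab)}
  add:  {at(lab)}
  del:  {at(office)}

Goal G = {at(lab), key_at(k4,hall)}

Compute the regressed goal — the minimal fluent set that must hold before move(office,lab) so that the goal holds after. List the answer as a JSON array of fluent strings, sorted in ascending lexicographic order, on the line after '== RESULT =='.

Regress:
  G ∩ del = {}  (empty — regression defined)
  G \ add = {at(lab), key_at(k4,hall)} \ {at(lab)} = {key_at(k4,hall)}
  ∪ pre   = {key_at(k4,hall)} ∪ {at(office), open(d_office_lab)}
          = {at(office), key_at(k4,hall), open(d_office_lab)}

== RESULT ==
["at(office)", "key_at(k4,hall)", "open(d_office_lab)"]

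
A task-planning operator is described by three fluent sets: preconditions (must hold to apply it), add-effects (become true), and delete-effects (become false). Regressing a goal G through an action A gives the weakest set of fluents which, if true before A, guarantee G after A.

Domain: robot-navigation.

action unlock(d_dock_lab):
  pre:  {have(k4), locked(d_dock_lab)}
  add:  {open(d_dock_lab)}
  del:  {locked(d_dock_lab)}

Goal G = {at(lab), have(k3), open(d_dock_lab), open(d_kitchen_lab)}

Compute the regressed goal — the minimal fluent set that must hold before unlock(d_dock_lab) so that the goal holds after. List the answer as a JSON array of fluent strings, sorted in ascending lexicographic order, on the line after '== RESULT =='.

Compute (G \ add) ∪ pre:
  G ∩ del = {}  (empty — regression defined)
  G \ add = {at(lab), have(k3), open(d_dock_lab), open(d_kitchen_lab)} \ {open(d_dock_lab)} = {at(lab), have(k3), open(d_kitchen_lab)}
  ∪ pre   = {at(lab), have(k3), open(d_kitchen_lab)} ∪ {have(k4), locked(d_dock_lab)}
          = {at(lab), have(k3), have(k4), locked(d_dock_lab), open(d_kitchen_lab)}

== RESULT ==
["at(lab)", "have(k3)", "have(k4)", "locked(d_dock_lab)", "open(d_kitchen_lab)"]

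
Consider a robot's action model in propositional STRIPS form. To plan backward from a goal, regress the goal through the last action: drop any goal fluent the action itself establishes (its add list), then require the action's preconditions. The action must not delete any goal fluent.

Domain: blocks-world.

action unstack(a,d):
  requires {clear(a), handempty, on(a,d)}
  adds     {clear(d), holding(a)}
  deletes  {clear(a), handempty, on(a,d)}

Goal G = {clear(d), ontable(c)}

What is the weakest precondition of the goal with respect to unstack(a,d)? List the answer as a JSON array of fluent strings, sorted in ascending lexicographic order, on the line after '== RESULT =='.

Regress:
  G ∩ del = {}  (empty — regression defined)
  G \ add = {clear(d), ontable(c)} \ {clear(d), holding(a)} = {ontable(c)}
  ∪ pre   = {ontable(c)} ∪ {clear(a), handempty, on(a,d)}
          = {clear(a), handempty, on(a,d), ontable(c)}

== RESULT ==
["clear(a)", "handempty", "on(a,d)", "ontable(c)"]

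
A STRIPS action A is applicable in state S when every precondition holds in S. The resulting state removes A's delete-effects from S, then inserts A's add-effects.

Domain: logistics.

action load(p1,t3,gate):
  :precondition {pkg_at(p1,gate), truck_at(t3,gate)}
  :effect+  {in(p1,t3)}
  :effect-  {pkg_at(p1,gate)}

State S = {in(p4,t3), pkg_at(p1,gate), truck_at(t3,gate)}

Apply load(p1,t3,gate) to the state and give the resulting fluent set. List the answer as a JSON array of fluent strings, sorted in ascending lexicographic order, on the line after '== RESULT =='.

Compute (S \ del) ∪ add:
  pre ⊆ S: {pkg_at(p1,gate), truck_at(t3,gate)} ⊆ S  — applicable
  S \ del = {in(p4,t3), truck_at(t3,gate)}
  ∪ add   = {in(p1,t3), in(p4,t3), truck_at(t3,gate)}

== RESULT ==
["in(p1,t3)", "in(p4,t3)", "truck_at(t3,gate)"]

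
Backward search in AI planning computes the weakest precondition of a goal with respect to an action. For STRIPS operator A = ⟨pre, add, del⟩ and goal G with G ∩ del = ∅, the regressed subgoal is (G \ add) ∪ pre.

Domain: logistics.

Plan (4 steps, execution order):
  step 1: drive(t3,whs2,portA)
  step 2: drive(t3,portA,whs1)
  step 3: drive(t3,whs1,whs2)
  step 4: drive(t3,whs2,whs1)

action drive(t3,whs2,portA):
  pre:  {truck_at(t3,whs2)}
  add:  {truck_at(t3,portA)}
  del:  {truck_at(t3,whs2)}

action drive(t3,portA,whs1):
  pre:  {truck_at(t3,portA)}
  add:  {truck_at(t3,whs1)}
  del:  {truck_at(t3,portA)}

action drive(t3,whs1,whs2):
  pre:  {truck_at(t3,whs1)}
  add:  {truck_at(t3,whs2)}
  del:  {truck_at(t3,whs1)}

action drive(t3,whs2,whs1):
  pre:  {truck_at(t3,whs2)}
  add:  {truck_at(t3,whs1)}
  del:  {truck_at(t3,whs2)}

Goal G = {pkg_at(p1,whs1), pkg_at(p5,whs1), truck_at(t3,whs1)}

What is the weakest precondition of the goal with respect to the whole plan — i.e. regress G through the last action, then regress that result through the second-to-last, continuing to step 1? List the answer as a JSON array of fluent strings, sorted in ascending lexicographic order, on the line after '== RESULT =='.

Regress step by step:
  through step 4 (drive(t3,whs2,whs1)): drop {truck_at(t3,whs1)}, keep {pkg_at(p1,whs1), pkg_at(p5,whs1)}, require {truck_at(t3,whs2)}
    → {pkg_at(p1,whs1), pkg_at(p5,whs1), truck_at(t3,whs2)}
  through step 3 (drive(t3,whs1,whs2)): drop {truck_at(t3,whs2)}, keep {pkg_at(p1,whs1), pkg_at(p5,whs1)}, require {truck_at(t3,whs1)}
    → {pkg_at(p1,whs1), pkg_at(p5,whs1), truck_at(t3,whs1)}
  through step 2 (drive(t3,portA,whs1)): drop {truck_at(t3,whs1)}, keep {pkg_at(p1,whs1), pkg_at(p5,whs1)}, require {truck_at(t3,portA)}
    → {pkg_at(p1,whs1), pkg_at(p5,whs1), truck_at(t3,portA)}
  through step 1 (drive(t3,whs2,portA)): drop {truck_at(t3,portA)}, keep {pkg_at(p1,whs1), pkg_at(p5,whs1)}, require {truck_at(t3,whs2)}
    → {pkg_at(p1,whs1), pkg_at(p5,whs1), truck_at(t3,whs2)}

== RESULT ==
["pkg_at(p1,whs1)", "pkg_at(p5,whs1)", "truck_at(t3,whs2)"]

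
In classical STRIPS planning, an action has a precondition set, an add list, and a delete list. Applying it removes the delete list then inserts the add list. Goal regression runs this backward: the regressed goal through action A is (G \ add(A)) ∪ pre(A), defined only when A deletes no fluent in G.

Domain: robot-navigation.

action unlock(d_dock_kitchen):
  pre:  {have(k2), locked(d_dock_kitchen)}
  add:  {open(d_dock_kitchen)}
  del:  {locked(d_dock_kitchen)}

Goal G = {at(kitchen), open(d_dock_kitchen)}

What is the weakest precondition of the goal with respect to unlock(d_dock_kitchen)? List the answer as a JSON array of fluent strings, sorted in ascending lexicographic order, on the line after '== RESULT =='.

Compute (G \ add) ∪ pre:
  G ∩ del = {}  (empty — regression defined)
  G \ add = {at(kitchen), open(d_dock_kitchen)} \ {open(d_dock_kitchen)} = {at(kitchen)}
  ∪ pre   = {at(kitchen)} ∪ {have(k2), locked(d_dock_kitchen)}
          = {at(kitchen), have(k2), locked(d_dock_kitchen)}

== RESULT ==
["at(kitchen)", "have(k2)", "locked(d_dock_kitchen)"]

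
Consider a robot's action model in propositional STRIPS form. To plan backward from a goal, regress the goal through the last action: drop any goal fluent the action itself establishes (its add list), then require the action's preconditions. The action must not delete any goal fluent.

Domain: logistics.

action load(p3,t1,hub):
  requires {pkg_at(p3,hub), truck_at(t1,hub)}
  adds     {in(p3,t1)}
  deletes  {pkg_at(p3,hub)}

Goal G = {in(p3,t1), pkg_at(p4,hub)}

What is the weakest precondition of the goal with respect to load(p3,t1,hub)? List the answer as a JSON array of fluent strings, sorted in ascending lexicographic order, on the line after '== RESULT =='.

Regress:
  G ∩ del = {}  (empty — regression defined)
  G \ add = {in(p3,t1), pkg_at(p4,hub)} \ {in(p3,t1)} = {pkg_at(p4,hub)}
  ∪ pre   = {pkg_at(p4,hub)} ∪ {pkg_at(p3,hub), truck_at(t1,hub)}
          = {pkg_at(p3,hub), pkg_at(p4,hub), truck_at(t1,hub)}

== RESULT ==
["pkg_at(p3,hub)", "pkg_at(p4,hub)", "truck_at(t1,hub)"]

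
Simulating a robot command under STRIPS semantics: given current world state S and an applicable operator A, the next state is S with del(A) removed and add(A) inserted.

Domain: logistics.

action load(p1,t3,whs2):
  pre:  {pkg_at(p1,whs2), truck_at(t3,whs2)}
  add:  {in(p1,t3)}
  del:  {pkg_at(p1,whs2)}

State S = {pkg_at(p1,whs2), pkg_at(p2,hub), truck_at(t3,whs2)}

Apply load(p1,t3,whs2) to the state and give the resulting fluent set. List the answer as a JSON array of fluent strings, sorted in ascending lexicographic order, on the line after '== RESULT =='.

Progress:
  pre ⊆ S: {pkg_at(p1,whs2), truck_at(t3,whs2)} ⊆ S  — applicable
  S \ del = {pkg_at(p2,hub), truck_at(t3,whs2)}
  ∪ add   = {in(p1,t3), pkg_at(p2,hub), truck_at(t3,whs2)}

== RESULT ==
["in(p1,t3)", "pkg_at(p2,hub)", "truck_at(t3,whs2)"]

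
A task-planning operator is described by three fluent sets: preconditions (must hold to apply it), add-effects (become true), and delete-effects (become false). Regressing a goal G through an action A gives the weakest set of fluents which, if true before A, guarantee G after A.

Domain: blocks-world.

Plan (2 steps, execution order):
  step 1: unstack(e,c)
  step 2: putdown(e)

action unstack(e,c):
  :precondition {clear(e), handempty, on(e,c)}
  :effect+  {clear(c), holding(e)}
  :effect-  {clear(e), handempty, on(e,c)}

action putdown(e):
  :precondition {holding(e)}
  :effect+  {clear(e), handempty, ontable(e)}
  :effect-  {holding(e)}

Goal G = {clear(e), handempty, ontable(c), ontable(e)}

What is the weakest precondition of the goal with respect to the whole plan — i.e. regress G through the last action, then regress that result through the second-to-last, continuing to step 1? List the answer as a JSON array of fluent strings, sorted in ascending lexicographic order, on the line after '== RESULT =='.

Work backward from the goal:
  through step 2 (putdown(e)): drop {clear(e), handempty, ontable(e)}, keep {ontable(c)}, require {holding(e)}
    → {holding(e), ontable(c)}
  through step 1 (unstack(e,c)): drop {holding(e)}, keep {ontable(c)}, require {clear(e), handempty, on(e,c)}
    → {clear(e), handempty, on(e,c), ontable(c)}

== RESULT ==
["clear(e)", "handempty", "on(e,c)", "ontable(c)"]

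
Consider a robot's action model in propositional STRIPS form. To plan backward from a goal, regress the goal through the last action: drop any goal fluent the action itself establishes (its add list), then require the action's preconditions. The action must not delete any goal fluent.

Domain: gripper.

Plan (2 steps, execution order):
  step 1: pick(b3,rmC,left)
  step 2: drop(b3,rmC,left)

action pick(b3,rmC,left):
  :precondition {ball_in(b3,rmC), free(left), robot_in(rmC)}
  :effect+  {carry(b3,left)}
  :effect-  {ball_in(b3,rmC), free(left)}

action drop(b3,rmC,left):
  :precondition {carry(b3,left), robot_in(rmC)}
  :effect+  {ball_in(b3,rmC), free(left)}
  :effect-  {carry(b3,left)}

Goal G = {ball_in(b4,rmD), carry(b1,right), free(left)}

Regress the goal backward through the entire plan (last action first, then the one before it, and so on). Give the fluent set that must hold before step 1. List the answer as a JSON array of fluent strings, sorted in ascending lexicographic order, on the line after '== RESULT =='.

Regress step by step:
  through step 2 (drop(b3,rmC,left)): drop {free(left)}, keep {ball_in(b4,rmD), carry(b1,right)}, require {carry(b3,left), robot_in(rmC)}
    → {ball_in(b4,rmD), carry(b1,right), carry(b3,left), robot_in(rmC)}
  through step 1 (pick(b3,rmC,left)): drop {carry(b3,left)}, keep {ball_in(b4,rmD), carry(b1,right), robot_in(rmC)}, require {ball_in(b3,rmC), free(left), robot_in(rmC)}
    → {ball_in(b3,rmC), ball_in(b4,rmD), carry(b1,right), free(left), robot_in(rmC)}

== RESULT ==
["ball_in(b3,rmC)", "ball_in(b4,rmD)", "carry(b1,right)", "free(left)", "robot_in(rmC)"]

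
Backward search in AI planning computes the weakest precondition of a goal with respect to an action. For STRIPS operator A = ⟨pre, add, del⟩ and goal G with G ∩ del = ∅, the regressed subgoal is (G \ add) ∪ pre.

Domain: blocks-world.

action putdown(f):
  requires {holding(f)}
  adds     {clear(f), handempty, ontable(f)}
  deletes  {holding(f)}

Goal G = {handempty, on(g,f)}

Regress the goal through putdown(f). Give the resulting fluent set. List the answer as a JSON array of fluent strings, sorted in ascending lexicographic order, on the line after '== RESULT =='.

Regress:
  G ∩ del = {}  (empty — regression defined)
  G \ add = {handempty, on(g,f)} \ {clear(f), handempty, ontable(f)} = {on(g,f)}
  ∪ pre   = {on(g,f)} ∪ {holding(f)}
          = {holding(f), on(g,f)}

== RESULT ==
["holding(f)", "on(g,f)"]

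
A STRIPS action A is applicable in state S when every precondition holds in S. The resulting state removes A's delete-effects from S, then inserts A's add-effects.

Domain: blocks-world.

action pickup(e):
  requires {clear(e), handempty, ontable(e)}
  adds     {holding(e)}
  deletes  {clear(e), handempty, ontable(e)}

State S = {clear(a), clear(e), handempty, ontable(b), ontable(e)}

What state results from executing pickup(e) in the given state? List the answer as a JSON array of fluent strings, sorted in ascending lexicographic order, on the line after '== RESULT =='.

Progress:
  pre ⊆ S: {clear(e), handempty, ontable(e)} ⊆ S  — applicable
  S \ del = {clear(a), ontable(b)}
  ∪ add   = {clear(a), holding(e), ontable(b)}

== RESULT ==
["clear(a)", "holding(e)", "ontable(b)"]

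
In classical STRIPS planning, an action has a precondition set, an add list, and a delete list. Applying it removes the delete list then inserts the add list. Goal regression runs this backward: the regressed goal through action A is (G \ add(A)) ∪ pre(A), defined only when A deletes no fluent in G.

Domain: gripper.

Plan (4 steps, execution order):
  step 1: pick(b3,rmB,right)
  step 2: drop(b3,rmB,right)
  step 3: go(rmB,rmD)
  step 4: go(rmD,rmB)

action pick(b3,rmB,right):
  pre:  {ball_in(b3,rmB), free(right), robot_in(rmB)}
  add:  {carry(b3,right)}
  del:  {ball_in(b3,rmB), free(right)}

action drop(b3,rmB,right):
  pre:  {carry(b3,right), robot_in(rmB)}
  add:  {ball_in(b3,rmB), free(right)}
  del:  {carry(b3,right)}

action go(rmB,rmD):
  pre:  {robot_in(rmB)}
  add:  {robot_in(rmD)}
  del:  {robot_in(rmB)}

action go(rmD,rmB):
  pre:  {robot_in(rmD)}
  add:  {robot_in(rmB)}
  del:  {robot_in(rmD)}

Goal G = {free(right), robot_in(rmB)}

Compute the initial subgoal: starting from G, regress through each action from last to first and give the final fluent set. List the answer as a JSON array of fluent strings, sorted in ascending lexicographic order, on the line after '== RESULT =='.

Regress step by step:
  through step 4 (go(rmD,rmB)): drop {robot_in(rmB)}, keep {free(right)}, require {robot_in(rmD)}
    → {free(right), robot_in(rmD)}
  through step 3 (go(rmB,rmD)): drop {robot_in(rmD)}, keep {free(right)}, require {robot_in(rmB)}
    → {free(right), robot_in(rmB)}
  through step 2 (drop(b3,rmB,right)): drop {free(right)}, keep {robot_in(rmB)}, require {carry(b3,right), robot_in(rmB)}
    → {carry(b3,right), robot_in(rmB)}
  through step 1 (pick(b3,rmB,right)): drop {carry(b3,right)}, keep {robot_in(rmB)}, require {ball_in(b3,rmB), free(right), robot_in(rmB)}
    → {ball_in(b3,rmB), free(right), robot_in(rmB)}

== RESULT ==
["ball_in(b3,rmB)", "free(right)", "robot_in(rmB)"]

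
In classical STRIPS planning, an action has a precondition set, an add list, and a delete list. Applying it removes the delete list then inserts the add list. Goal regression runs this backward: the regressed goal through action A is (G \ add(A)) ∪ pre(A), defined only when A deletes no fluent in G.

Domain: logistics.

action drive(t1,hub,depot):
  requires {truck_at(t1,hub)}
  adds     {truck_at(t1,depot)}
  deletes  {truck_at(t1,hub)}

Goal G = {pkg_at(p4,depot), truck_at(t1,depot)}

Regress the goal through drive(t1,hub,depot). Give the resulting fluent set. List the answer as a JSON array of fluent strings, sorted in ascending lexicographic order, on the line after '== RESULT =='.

Regress:
  G ∩ del = {}  (empty — regression defined)
  G \ add = {pkg_at(p4,depot), truck_at(t1,depot)} \ {truck_at(t1,depot)} = {pkg_at(p4,depot)}
  ∪ pre   = {pkg_at(p4,depot)} ∪ {truck_at(t1,hub)}
          = {pkg_at(p4,depot), truck_at(t1,hub)}

== RESULT ==
["pkg_at(p4,depot)", "truck_at(t1,hub)"]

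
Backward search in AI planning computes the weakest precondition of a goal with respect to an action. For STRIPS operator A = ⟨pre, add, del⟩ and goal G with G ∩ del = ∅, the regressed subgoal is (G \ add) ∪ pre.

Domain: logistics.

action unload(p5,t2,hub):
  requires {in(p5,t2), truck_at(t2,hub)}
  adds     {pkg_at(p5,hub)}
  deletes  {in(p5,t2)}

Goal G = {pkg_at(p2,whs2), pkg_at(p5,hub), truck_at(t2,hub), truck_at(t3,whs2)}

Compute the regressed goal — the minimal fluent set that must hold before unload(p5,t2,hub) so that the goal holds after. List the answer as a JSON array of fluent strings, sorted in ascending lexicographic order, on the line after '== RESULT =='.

Regress:
  G ∩ del = {}  (empty — regression defined)
  G \ add = {pkg_at(p2,whs2), pkg_at(p5,hub), truck_at(t2,hub), truck_at(t3,whs2)} \ {pkg_at(p5,hub)} = {pkg_at(p2,whs2), truck_at(t2,hub), truck_at(t3,whs2)}
  ∪ pre   = {pkg_at(p2,whs2), truck_at(t2,hub), truck_at(t3,whs2)} ∪ {in(p5,t2), truck_at(t2,hub)}
          = {in(p5,t2), pkg_at(p2,whs2), truck_at(t2,hub), truck_at(t3,whs2)}

== RESULT ==
["in(p5,t2)", "pkg_at(p2,whs2)", "truck_at(t2,hub)", "truck_at(t3,whs2)"]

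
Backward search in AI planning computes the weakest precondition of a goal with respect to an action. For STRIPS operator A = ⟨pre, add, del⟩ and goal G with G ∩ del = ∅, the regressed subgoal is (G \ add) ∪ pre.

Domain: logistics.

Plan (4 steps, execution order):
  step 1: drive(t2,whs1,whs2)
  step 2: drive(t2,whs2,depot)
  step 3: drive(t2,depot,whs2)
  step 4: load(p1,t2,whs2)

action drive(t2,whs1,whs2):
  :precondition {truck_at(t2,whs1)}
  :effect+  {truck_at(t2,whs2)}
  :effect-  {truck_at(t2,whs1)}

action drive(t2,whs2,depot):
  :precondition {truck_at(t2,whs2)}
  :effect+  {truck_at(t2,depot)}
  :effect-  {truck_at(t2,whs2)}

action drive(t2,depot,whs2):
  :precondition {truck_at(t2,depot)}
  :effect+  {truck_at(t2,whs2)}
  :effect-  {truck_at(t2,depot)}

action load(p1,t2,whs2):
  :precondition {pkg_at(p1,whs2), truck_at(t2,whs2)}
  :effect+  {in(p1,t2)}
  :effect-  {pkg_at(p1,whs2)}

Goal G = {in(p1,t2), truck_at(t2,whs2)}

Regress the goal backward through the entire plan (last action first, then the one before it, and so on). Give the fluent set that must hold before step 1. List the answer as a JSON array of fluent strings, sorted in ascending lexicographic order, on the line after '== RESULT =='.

Work backward from the goal:
  through step 4 (load(p1,t2,whs2)): drop {in(p1,t2)}, keep {truck_at(t2,whs2)}, require {pkg_at(p1,whs2), truck_at(t2,whs2)}
    → {pkg_at(p1,whs2), truck_at(t2,whs2)}
  through step 3 (drive(t2,depot,whs2)): drop {truck_at(t2,whs2)}, keep {pkg_at(p1,whs2)}, require {truck_at(t2,depot)}
    → {pkg_at(p1,whs2), truck_at(t2,depot)}
  through step 2 (drive(t2,whs2,depot)): drop {truck_at(t2,depot)}, keep {pkg_at(p1,whs2)}, require {truck_at(t2,whs2)}
    → {pkg_at(p1,whs2), truck_at(t2,whs2)}
  through step 1 (drive(t2,whs1,whs2)): drop {truck_at(t2,whs2)}, keep {pkg_at(p1,whs2)}, require {truck_at(t2,whs1)}
    → {pkg_at(p1,whs2), truck_at(t2,whs1)}

== RESULT ==
["pkg_at(p1,whs2)", "truck_at(t2,whs1)"]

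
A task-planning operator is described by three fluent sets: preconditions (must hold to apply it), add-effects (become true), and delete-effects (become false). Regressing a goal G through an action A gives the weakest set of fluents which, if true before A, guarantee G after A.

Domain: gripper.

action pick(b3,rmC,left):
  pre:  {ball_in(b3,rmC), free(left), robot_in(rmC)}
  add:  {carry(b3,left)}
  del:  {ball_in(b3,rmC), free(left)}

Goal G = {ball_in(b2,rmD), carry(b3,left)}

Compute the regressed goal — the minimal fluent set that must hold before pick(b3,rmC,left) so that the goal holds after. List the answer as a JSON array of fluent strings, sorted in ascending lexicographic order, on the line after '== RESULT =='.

Regress:
  G ∩ del = {}  (empty — regression defined)
  G \ add = {ball_in(b2,rmD), carry(b3,left)} \ {carry(b3,left)} = {ball_in(b2,rmD)}
  ∪ pre   = {ball_in(b2,rmD)} ∪ {ball_in(b3,rmC), free(left), robot_in(rmC)}
          = {ball_in(b2,rmD), ball_in(b3,rmC), free(left), robot_in(rmC)}

== RESULT ==
["ball_in(b2,rmD)", "ball_in(b3,rmC)", "free(left)", "robot_in(rmC)"]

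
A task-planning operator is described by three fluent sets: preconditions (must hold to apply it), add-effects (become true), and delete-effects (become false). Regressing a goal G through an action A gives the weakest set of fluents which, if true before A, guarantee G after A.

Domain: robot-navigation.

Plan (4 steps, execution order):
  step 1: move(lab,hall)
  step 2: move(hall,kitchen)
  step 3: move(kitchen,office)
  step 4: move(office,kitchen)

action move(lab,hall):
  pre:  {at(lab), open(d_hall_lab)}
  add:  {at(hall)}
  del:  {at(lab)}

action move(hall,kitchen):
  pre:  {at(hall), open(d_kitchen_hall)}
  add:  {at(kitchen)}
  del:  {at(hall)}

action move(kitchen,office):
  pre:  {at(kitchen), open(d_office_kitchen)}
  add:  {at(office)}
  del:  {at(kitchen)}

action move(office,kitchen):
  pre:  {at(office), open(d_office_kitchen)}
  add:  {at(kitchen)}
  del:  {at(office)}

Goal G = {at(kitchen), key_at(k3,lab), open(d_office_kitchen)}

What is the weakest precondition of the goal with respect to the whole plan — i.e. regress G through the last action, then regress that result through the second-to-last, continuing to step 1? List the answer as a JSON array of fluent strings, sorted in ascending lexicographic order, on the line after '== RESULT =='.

Regress step by step:
  through step 4 (move(office,kitchen)): drop {at(kitchen)}, keep {key_at(k3,lab), open(d_office_kitchen)}, require {at(office), open(d_office_kitchen)}
    → {at(office), key_at(k3,lab), open(d_office_kitchen)}
  through step 3 (move(kitchen,office)): drop {at(office)}, keep {key_at(k3,lab), open(d_office_kitchen)}, require {at(kitchen), open(d_office_kitchen)}
    → {at(kitchen), key_at(k3,lab), open(d_office_kitchen)}
  through step 2 (move(hall,kitchen)): drop {at(kitchen)}, keep {key_at(k3,lab), open(d_office_kitchen)}, require {at(hall), open(d_kitchen_hall)}
    → {at(hall), key_at(k3,lab), open(d_kitchen_hall), open(d_office_kitchen)}
  through step 1 (move(lab,hall)): drop {at(hall)}, keep {key_at(k3,lab), open(d_kitchen_hall), open(d_office_kitchen)}, require {at(lab), open(d_hall_lab)}
    → {at(lab), key_at(k3,lab), open(d_hall_lab), open(d_kitchen_hall), open(d_office_kitchen)}

== RESULT ==
["at(lab)", "key_at(k3,lab)", "open(d_hall_lab)", "open(d_kitchen_hall)", "open(d_office_kitchen)"]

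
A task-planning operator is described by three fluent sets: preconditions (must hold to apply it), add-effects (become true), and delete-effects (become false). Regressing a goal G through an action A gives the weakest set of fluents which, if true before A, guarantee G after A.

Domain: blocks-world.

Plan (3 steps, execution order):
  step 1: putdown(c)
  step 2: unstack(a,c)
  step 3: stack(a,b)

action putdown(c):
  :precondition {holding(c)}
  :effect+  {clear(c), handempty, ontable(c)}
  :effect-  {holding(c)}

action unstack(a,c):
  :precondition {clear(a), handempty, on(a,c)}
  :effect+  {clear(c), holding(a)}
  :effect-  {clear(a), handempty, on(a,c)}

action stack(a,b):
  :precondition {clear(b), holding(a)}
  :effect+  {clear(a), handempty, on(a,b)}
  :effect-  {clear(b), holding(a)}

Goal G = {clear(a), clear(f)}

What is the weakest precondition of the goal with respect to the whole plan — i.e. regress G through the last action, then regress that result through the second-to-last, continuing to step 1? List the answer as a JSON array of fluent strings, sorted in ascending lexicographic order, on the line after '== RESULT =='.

Work backward from the goal:
  through step 3 (stack(a,b)): drop {clear(a)}, keep {clear(f)}, require {clear(b), holding(a)}
    → {clear(b), clear(f), holding(a)}
  through step 2 (unstack(a,c)): drop {holding(a)}, keep {clear(b), clear(f)}, require {clear(a), handempty, on(a,c)}
    → {clear(a), clear(b), clear(f), handempty, on(a,c)}
  through step 1 (putdown(c)): drop {handempty}, keep {clear(a), clear(b), clear(f), on(a,c)}, require {holding(c)}
    → {clear(a), clear(b), clear(f), holding(c), on(a,c)}

== RESULT ==
["clear(a)", "clear(b)", "clear(f)", "holding(c)", "on(a,c)"]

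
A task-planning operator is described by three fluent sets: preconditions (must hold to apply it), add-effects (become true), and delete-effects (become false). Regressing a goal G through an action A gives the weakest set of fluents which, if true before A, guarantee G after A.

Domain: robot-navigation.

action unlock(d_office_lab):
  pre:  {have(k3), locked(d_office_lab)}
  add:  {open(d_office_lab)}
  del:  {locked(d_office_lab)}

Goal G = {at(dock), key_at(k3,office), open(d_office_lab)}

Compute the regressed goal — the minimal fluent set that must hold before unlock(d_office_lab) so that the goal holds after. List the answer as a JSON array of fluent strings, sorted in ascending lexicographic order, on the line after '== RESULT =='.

Compute (G \ add) ∪ pre:
  G ∩ del = {}  (empty — regression defined)
  G \ add = {at(dock), key_at(k3,office), open(d_office_lab)} \ {open(d_office_lab)} = {at(dock), key_at(k3,office)}
  ∪ pre   = {at(dock), key_at(k3,office)} ∪ {have(k3), locked(d_office_lab)}
          = {at(dock), have(k3), key_at(k3,office), locked(d_office_lab)}

== RESULT ==
["at(dock)", "have(k3)", "key_at(k3,office)", "locked(d_office_lab)"]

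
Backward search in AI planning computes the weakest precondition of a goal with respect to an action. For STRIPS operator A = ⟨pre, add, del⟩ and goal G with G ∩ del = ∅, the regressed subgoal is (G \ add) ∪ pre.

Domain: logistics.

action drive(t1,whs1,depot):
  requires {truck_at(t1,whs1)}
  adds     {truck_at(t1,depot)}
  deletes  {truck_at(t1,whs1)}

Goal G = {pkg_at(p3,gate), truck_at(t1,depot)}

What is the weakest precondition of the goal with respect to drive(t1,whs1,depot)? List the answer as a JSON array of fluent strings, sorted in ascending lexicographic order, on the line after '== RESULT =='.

Compute (G \ add) ∪ pre:
  G ∩ del = {}  (empty — regression defined)
  G \ add = {pkg_at(p3,gate), truck_at(t1,depot)} \ {truck_at(t1,depot)} = {pkg_at(p3,gate)}
  ∪ pre   = {pkg_at(p3,gate)} ∪ {truck_at(t1,whs1)}
          = {pkg_at(p3,gate), truck_at(t1,whs1)}

== RESULT ==
["pkg_at(p3,gate)", "truck_at(t1,whs1)"]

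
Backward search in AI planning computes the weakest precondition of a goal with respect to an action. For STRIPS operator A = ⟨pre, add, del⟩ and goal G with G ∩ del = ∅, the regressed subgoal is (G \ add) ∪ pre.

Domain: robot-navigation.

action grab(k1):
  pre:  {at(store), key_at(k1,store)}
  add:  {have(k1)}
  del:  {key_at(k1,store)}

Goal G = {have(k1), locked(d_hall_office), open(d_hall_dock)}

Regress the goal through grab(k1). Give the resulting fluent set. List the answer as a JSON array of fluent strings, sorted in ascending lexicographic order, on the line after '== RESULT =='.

Compute (G \ add) ∪ pre:
  G ∩ del = {}  (empty — regression defined)
  G \ add = {have(k1), locked(d_hall_office), open(d_hall_dock)} \ {have(k1)} = {locked(d_hall_office), open(d_hall_dock)}
  ∪ pre   = {locked(d_hall_office), open(d_hall_dock)} ∪ {at(store), key_at(k1,store)}
          = {at(store), key_at(k1,store), locked(d_hall_office), open(d_hall_dock)}

== RESULT ==
["at(store)", "key_at(k1,store)", "locked(d_hall_office)", "open(d_hall_dock)"]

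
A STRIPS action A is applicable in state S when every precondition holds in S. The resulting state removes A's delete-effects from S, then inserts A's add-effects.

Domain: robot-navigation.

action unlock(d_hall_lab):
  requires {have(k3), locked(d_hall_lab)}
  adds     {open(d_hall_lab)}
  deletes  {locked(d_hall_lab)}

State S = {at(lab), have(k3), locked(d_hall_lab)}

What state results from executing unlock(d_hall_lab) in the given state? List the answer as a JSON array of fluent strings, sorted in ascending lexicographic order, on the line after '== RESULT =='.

Compute (S \ del) ∪ add:
  pre ⊆ S: {have(k3), locked(d_hall_lab)} ⊆ S  — applicable
  S \ del = {at(lab), have(k3)}
  ∪ add   = {at(lab), have(k3), open(d_hall_lab)}

== RESULT ==
["at(lab)", "have(k3)", "open(d_hall_lab)"]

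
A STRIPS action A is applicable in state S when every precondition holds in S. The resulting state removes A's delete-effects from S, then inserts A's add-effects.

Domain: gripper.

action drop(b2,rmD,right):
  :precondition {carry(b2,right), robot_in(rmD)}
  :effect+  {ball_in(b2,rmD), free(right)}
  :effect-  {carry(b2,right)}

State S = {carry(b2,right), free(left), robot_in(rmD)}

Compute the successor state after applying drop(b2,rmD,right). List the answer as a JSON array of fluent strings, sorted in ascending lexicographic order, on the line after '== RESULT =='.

Progress:
  pre ⊆ S: {carry(b2,right), robot_in(rmD)} ⊆ S  — applicable
  S \ del = {free(left), robot_in(rmD)}
  ∪ add   = {ball_in(b2,rmD), free(left), free(right), robot_in(rmD)}

== RESULT ==
["ball_in(b2,rmD)", "free(left)", "free(right)", "robot_in(rmD)"]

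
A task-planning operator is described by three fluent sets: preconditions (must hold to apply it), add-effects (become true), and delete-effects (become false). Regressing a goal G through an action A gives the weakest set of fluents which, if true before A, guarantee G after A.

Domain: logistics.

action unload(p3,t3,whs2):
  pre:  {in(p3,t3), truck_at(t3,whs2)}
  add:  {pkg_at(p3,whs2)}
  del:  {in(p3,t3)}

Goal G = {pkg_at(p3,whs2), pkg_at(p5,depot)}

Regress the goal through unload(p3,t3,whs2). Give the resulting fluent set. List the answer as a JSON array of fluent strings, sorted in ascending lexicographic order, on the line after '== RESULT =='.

Regress:
  G ∩ del = {}  (empty — regression defined)
  G \ add = {pkg_at(p3,whs2), pkg_at(p5,depot)} \ {pkg_at(p3,whs2)} = {pkg_at(p5,depot)}
  ∪ pre   = {pkg_at(p5,depot)} ∪ {in(p3,t3), truck_at(t3,whs2)}
          = {in(p3,t3), pkg_at(p5,depot), truck_at(t3,whs2)}

== RESULT ==
["in(p3,t3)", "pkg_at(p5,depot)", "truck_at(t3,whs2)"]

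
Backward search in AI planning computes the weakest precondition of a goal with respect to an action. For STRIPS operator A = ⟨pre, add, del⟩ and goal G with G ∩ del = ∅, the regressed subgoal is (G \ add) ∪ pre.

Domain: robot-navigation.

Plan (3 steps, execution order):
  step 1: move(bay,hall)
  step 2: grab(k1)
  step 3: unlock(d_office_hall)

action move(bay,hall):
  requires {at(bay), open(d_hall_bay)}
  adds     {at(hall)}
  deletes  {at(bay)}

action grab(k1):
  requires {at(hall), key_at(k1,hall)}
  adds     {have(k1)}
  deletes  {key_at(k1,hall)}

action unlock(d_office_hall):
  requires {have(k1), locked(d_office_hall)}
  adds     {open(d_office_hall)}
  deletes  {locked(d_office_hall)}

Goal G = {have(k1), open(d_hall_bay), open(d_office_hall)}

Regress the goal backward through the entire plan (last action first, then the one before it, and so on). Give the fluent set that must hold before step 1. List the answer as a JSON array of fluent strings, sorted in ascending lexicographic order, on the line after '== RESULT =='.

Regress step by step:
  through step 3 (unlock(d_office_hall)): drop {open(d_office_hall)}, keep {have(k1), open(d_hall_bay)}, require {have(k1), locked(d_office_hall)}
    → {have(k1), locked(d_office_hall), open(d_hall_bay)}
  through step 2 (grab(k1)): drop {have(k1)}, keep {locked(d_office_hall), open(d_hall_bay)}, require {at(hall), key_at(k1,hall)}
    → {at(hall), key_at(k1,hall), locked(d_office_hall), open(d_hall_bay)}
  through step 1 (move(bay,hall)): drop {at(hall)}, keep {key_at(k1,hall), locked(d_office_hall), open(d_hall_bay)}, require {at(bay), open(d_hall_bay)}
    → {at(bay), key_at(k1,hall), locked(d_office_hall), open(d_hall_bay)}

== RESULT ==
["at(bay)", "key_at(k1,hall)", "locked(d_office_hall)", "open(d_hall_bay)"]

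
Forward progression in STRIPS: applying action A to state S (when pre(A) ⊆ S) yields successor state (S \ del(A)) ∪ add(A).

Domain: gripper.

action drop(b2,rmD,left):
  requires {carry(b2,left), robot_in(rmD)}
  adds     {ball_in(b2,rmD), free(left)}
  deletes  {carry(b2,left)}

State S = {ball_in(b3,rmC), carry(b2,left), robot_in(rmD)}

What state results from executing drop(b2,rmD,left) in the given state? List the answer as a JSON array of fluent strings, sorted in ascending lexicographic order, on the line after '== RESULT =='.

Compute (S \ del) ∪ add:
  pre ⊆ S: {carry(b2,left), robot_in(rmD)} ⊆ S  — applicable
  S \ del = {ball_in(b3,rmC), robot_in(rmD)}
  ∪ add   = {ball_in(b2,rmD), ball_in(b3,rmC), free(left), robot_in(rmD)}

== RESULT ==
["ball_in(b2,rmD)", "ball_in(b3,rmC)", "free(left)", "robot_in(rmD)"]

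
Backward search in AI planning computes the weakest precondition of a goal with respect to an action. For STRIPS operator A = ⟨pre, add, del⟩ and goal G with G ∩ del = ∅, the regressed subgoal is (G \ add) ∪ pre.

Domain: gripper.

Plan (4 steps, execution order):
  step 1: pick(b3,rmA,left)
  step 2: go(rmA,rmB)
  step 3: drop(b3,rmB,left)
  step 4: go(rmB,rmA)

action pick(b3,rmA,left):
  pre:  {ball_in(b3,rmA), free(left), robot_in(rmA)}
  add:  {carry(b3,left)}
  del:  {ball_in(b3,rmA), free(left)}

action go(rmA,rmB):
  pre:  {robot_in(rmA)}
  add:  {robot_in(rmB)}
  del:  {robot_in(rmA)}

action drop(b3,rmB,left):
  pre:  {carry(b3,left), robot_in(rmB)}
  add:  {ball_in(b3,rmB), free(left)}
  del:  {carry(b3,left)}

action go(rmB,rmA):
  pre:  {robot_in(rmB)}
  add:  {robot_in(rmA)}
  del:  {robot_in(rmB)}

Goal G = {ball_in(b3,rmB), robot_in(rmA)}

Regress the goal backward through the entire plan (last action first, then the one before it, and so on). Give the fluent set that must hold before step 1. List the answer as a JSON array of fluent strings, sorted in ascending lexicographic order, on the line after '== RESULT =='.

Work backward from the goal:
  through step 4 (go(rmB,rmA)): drop {robot_in(rmA)}, keep {ball_in(b3,rmB)}, require {robot_in(rmB)}
    → {ball_in(b3,rmB), robot_in(rmB)}
  through step 3 (drop(b3,rmB,left)): drop {ball_in(b3,rmB)}, keep {robot_in(rmB)}, require {carry(b3,left), robot_in(rmB)}
    → {carry(b3,left), robot_in(rmB)}
  through step 2 (go(rmA,rmB)): drop {robot_in(rmB)}, keep {carry(b3,left)}, require {robot_in(rmA)}
    → {carry(b3,left), robot_in(rmA)}
  through step 1 (pick(b3,rmA,left)): drop {carry(b3,left)}, keep {robot_in(rmA)}, require {ball_in(b3,rmA), free(left), robot_in(rmA)}
    → {ball_in(b3,rmA), free(left), robot_in(rmA)}

== RESULT ==
["ball_in(b3,rmA)", "free(left)", "robot_in(rmA)"]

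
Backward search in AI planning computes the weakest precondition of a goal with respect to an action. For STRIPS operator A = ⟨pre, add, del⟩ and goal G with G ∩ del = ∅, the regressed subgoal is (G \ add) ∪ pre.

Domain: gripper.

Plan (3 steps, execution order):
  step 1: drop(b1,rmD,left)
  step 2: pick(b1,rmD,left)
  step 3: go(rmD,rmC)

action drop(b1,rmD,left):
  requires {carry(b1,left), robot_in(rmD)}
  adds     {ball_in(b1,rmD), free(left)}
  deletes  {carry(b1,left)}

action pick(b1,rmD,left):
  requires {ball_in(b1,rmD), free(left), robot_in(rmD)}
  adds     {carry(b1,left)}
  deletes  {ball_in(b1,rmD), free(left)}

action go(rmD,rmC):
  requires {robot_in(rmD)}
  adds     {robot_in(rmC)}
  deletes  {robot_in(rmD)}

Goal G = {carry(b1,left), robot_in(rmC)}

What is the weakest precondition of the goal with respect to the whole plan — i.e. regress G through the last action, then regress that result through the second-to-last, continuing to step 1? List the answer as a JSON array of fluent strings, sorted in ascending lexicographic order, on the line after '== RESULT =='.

Work backward from the goal:
  through step 3 (go(rmD,rmC)): drop {robot_in(rmC)}, keep {carry(b1,left)}, require {robot_in(rmD)}
    → {carry(b1,left), robot_in(rmD)}
  through step 2 (pick(b1,rmD,left)): drop {carry(b1,left)}, keep {robot_in(rmD)}, require {ball_in(b1,rmD), free(left), robot_in(rmD)}
    → {ball_in(b1,rmD), free(left), robot_in(rmD)}
  through step 1 (drop(b1,rmD,left)): drop {ball_in(b1,rmD), free(left)}, keep {robot_in(rmD)}, require {carry(b1,left), robot_in(rmD)}
    → {carry(b1,left), robot_in(rmD)}

== RESULT ==
["carry(b1,left)", "robot_in(rmD)"]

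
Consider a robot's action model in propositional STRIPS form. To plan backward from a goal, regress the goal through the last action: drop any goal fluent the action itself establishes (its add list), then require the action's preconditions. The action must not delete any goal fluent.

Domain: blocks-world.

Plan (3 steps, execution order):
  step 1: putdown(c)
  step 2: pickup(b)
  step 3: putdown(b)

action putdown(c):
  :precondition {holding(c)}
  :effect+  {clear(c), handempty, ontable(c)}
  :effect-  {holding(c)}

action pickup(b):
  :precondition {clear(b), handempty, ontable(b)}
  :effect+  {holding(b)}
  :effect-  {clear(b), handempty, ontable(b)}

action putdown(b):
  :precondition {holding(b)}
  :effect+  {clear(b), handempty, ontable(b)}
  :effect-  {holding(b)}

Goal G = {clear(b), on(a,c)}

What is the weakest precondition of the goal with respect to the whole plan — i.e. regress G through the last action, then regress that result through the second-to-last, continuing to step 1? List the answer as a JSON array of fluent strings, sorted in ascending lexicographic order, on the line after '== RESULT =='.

Regress step by step:
  through step 3 (putdown(b)): drop {clear(b)}, keep {on(a,c)}, require {holding(b)}
    → {holding(b), on(a,c)}
  through step 2 (pickup(b)): drop {holding(b)}, keep {on(a,c)}, require {clear(b), handempty, ontable(b)}
    → {clear(b), handempty, on(a,c), ontable(b)}
  through step 1 (putdown(c)): drop {handempty}, keep {clear(b), on(a,c), ontable(b)}, require {holding(c)}
    → {clear(b), holding(c), on(a,c), ontable(b)}

== RESULT ==
["clear(b)", "holding(c)", "on(a,c)", "ontable(b)"]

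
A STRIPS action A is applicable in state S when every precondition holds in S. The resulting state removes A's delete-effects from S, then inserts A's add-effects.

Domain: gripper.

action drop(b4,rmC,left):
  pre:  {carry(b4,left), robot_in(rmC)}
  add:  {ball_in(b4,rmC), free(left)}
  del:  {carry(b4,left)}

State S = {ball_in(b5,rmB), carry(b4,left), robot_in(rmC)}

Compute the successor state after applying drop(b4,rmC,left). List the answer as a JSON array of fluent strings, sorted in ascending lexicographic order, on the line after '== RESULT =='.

Progress:
  pre ⊆ S: {carry(b4,left), robot_in(rmC)} ⊆ S  — applicable
  S \ del = {ball_in(b5,rmB), robot_in(rmC)}
  ∪ add   = {ball_in(b4,rmC), ball_in(b5,rmB), free(left), robot_in(rmC)}

== RESULT ==
["ball_in(b4,rmC)", "ball_in(b5,rmB)", "free(left)", "robot_in(rmC)"]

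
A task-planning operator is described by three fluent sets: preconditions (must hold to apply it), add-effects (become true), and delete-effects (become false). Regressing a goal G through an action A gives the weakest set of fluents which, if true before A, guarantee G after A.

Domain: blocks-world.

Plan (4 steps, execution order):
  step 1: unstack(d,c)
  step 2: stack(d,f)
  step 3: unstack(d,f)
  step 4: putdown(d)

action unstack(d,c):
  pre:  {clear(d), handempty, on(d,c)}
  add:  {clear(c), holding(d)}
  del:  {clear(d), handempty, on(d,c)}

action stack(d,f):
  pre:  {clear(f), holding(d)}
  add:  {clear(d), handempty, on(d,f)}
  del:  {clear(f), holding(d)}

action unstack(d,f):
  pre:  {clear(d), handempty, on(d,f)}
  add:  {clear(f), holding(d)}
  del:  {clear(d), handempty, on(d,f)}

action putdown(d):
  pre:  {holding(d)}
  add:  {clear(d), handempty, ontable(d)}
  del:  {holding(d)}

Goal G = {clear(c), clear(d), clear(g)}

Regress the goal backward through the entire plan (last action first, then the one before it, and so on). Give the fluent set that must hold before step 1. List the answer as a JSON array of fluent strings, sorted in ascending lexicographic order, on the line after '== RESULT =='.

Regress step by step:
  through step 4 (putdown(d)): drop {clear(d)}, keep {clear(c), clear(g)}, require {holding(d)}
    → {clear(c), clear(g), holding(d)}
  through step 3 (unstack(d,f)): drop {holding(d)}, keep {clear(c), clear(g)}, require {clear(d), handempty, on(d,f)}
    → {clear(c), clear(d), clear(g), handempty, on(d,f)}
  through step 2 (stack(d,f)): drop {clear(d), handempty, on(d,f)}, keep {clear(c), clear(g)}, require {clear(f), holding(d)}
    → {clear(c), clear(f), clear(g), holding(d)}
  through step 1 (unstack(d,c)): drop {clear(c), holding(d)}, keep {clear(f), clear(g)}, require {clear(d), handempty, on(d,c)}
    → {clear(d), clear(f), clear(g), handempty, on(d,c)}

== RESULT ==
["clear(d)", "clear(f)", "clear(g)", "handempty", "on(d,c)"]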